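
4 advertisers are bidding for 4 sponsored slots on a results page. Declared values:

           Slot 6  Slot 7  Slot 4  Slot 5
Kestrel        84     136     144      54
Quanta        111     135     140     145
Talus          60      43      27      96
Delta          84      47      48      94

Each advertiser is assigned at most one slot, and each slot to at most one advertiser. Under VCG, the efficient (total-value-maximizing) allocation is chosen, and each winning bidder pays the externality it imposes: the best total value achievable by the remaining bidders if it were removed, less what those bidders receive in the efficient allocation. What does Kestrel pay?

Kestrel pays $5.

Efficient allocation: Kestrel→Slot 4 ($144), Quanta→Slot 7 ($135), Talus→Slot 5 ($96), Delta→Slot 6 ($84); total welfare W = $459.
Kestrel receives Slot 4 at value $144, so the others get W − 144 = $315.
Without Kestrel: best allocation of the remaining 3 bidders over all 4 slots is Quanta→Slot 4 ($140), Talus→Slot 5 ($96), Delta→Slot 6 ($84), total $320.
VCG payment = (others' best without Kestrel) − (others' welfare with Kestrel) = 320 − 315 = $5.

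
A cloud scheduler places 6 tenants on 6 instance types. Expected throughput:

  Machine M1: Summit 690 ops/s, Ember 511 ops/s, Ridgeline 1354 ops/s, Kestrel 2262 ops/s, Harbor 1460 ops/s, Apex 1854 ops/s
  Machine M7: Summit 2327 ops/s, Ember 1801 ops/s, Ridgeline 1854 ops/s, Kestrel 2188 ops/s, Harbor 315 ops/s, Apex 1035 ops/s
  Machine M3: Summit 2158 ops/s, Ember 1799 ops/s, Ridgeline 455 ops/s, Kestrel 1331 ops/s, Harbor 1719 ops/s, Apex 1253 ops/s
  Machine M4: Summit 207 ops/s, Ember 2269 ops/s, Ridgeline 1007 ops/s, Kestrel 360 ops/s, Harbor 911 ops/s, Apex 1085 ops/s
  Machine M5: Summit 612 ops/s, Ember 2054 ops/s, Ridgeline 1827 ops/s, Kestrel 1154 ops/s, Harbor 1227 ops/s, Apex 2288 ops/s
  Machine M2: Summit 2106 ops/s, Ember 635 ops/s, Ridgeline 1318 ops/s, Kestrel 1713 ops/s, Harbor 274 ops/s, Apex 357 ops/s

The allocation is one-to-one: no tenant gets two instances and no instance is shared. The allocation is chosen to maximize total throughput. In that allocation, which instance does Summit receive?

Optimal: Summit→Machine M2 (2106 ops/s), Ember→Machine M4 (2269 ops/s), Ridgeline→Machine M7 (1854 ops/s), Kestrel→Machine M1 (2262 ops/s), Harbor→Machine M3 (1719 ops/s), Apex→Machine M5 (2288 ops/s) — total 2106+2269+1854+2262+1719+2288 = 12498 ops/s.
Column-greedy (each instance in turn goes to its best remaining tenant) gives 9574 ops/s, worse by 2924.
Swapping Apex↔Summit (Apex→Machine M2 357 ops/s, Summit→Machine M5 612 ops/s) loses 3425.
Summit's own top instance is Machine M7 (2327 ops/s), but forcing Summit→Machine M7 and reassigning the rest optimally gives only 12183 ops/s — worse by 315.

Summit receives Machine M2.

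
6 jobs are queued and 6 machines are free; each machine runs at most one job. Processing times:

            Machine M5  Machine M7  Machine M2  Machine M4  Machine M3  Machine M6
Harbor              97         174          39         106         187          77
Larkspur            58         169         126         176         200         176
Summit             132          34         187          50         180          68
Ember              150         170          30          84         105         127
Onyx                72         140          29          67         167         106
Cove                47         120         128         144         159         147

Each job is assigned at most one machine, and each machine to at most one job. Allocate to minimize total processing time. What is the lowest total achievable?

Minimum total: 425 min

This is the linear assignment problem.
Optimal: Harbor→Machine M6 (77 min), Larkspur→Machine M5 (58 min), Summit→Machine M7 (34 min), Ember→Machine M2 (30 min), Onyx→Machine M4 (67 min), Cove→Machine M3 (159 min) — total 77+58+34+30+67+159 = 425 min.
Min-entry greedy (repeatedly take the single cheapest remaining cell) gives 471 min, worse by 46.
Next-best assignment: Harbor→Machine M6, Larkspur→Machine M5, Summit→Machine M4, Ember→Machine M3, Onyx→Machine M2, Cove→Machine M7 = 439 min.
No other one-to-one assignment undercuts 425 min.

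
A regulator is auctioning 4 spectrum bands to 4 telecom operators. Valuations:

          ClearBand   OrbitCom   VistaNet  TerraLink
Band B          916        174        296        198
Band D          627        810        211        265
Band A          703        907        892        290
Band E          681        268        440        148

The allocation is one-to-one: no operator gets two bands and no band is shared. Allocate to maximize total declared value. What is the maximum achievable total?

This is a one-to-one assignment (maximum-weight bipartite matching).
Optimal: ClearBand→Band B ($916M), OrbitCom→Band D ($810M), VistaNet→Band A ($892M), TerraLink→Band E ($148M) — total 916+810+892+148 = $2766M.
Row-greedy (each operator in turn takes its best remaining band) gives $2528M, worse by 238.
No other one-to-one assignment exceeds $2766M.

Max total: $2766M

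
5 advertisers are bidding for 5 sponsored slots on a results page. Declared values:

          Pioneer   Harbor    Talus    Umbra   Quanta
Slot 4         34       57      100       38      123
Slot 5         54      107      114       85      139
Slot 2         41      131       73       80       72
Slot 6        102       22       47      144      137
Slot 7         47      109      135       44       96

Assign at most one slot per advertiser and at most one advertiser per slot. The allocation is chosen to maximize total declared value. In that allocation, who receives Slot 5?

This is a one-to-one assignment (maximum-weight bipartite matching).
Optimal: Pioneer→Slot 5 ($54), Harbor→Slot 2 ($131), Talus→Slot 7 ($135), Umbra→Slot 6 ($144), Quanta→Slot 4 ($123) — total 54+131+135+144+123 = $587.
Column-greedy (each slot in turn goes to its best remaining advertiser) gives $559, worse by 28.
Swapping Umbra↔Pioneer (Umbra→Slot 5 $85, Pioneer→Slot 6 $102) loses 11.
Checked against all permutations: $587 is optimal.
Pioneer's own top slot is Slot 6 ($102), but forcing Pioneer→Slot 6 and reassigning the rest optimally gives only $576 — worse by 11.

Pioneer receives Slot 5.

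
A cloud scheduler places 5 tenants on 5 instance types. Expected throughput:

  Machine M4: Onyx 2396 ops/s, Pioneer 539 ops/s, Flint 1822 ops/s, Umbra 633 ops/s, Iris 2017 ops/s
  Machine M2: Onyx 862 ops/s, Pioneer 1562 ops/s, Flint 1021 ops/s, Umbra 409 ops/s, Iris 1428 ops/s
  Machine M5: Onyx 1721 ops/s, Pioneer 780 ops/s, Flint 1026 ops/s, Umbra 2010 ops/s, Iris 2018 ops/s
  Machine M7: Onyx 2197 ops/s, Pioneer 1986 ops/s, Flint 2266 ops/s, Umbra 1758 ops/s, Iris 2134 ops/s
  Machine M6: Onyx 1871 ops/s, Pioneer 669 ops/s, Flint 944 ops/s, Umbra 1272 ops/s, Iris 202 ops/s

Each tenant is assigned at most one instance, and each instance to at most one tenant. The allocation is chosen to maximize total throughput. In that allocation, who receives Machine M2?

This is a one-to-one assignment (maximum-weight bipartite matching).
Optimal: Onyx→Machine M6 (1871 ops/s), Pioneer→Machine M2 (1562 ops/s), Flint→Machine M7 (2266 ops/s), Umbra→Machine M5 (2010 ops/s), Iris→Machine M4 (2017 ops/s) — total 1871+1562+2266+2010+2017 = 9726 ops/s.
Max-entry greedy (repeatedly take the single best remaining cell) gives 9514 ops/s, worse by 212.
Pioneer's own top instance is Machine M7 (1986 ops/s), but forcing Pioneer→Machine M7 and reassigning the rest optimally gives only 9117 ops/s — worse by 609.

Pioneer receives Machine M2.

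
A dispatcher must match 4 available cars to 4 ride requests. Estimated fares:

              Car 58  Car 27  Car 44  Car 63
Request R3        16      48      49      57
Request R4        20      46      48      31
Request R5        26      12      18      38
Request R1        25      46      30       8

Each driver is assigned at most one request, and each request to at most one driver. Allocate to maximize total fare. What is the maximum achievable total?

This is the linear assignment problem.
Optimal: Car 58→Request R5 ($26), Car 27→Request R1 ($46), Car 44→Request R4 ($48), Car 63→Request R3 ($57) — total 26+46+48+57 = $177.
Row-greedy (each driver in turn takes its best remaining request) gives $130, worse by 47.

Maximum total: $177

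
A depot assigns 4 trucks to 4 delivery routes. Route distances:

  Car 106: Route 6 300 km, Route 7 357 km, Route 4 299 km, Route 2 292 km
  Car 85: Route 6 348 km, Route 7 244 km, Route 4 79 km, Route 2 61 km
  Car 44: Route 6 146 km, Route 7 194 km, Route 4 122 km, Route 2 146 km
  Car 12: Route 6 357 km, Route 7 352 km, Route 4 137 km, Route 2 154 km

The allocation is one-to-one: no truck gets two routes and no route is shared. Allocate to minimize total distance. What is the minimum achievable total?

Min total: 692 km

This is the linear assignment problem.
Optimal: Car 106→Route 6 (300 km), Car 85→Route 2 (61 km), Car 44→Route 7 (194 km), Car 12→Route 4 (137 km) — total 300+61+194+137 = 692 km.
Min-entry greedy (repeatedly take the single cheapest remaining cell) gives 835 km, worse by 143.
Every other assignment is strictly worse.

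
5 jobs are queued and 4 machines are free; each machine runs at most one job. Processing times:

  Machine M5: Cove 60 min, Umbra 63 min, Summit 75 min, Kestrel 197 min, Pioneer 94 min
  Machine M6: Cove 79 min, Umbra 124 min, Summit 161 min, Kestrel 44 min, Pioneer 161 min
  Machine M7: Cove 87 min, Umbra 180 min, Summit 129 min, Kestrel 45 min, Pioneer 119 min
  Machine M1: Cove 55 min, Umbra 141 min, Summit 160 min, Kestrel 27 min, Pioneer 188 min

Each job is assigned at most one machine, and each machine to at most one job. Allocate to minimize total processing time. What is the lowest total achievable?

Minimum total: 281 min

Optimal: Umbra→Machine M5 (63 min), Kestrel→Machine M6 (44 min), Pioneer→Machine M7 (119 min), Cove→Machine M1 (55 min) — total 63+44+119+55 = 281 min.
Row-greedy (each job in turn takes its cheapest remaining machine) gives 291 min, worse by 10.
Next-best assignment: Umbra→Machine M5, Cove→Machine M6, Pioneer→Machine M7, Kestrel→Machine M1 = 288 min.
Swapping Cove↔Umbra (Cove→Machine M5 60 min, Umbra→Machine M1 141 min) adds 83.
Every other assignment is strictly worse.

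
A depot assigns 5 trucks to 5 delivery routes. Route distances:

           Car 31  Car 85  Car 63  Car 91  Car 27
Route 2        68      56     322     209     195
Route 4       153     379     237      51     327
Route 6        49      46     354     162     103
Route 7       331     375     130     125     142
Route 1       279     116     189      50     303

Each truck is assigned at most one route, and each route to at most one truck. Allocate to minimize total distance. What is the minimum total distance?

Optimal: Car 31→Route 2 (68 km), Car 85→Route 1 (116 km), Car 63→Route 7 (130 km), Car 91→Route 4 (51 km), Car 27→Route 6 (103 km) — total 68+116+130+51+103 = 468 km.
Column-greedy (each route in turn goes to its cheapest remaining truck) gives 589 km, worse by 121.
Swapping Car 31↔Car 91 (Car 31→Route 4 153 km, Car 91→Route 2 209 km) adds 243.

Minimum total: 468 km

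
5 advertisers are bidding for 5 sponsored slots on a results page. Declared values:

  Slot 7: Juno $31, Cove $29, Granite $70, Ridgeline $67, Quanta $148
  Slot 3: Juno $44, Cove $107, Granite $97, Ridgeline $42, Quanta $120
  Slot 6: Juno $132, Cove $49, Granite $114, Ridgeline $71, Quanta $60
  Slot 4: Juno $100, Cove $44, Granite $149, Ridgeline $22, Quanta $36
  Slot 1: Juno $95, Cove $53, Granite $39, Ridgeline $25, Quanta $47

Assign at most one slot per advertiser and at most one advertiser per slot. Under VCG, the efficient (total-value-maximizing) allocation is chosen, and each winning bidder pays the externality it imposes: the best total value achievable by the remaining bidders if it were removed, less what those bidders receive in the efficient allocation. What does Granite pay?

Granite pays $5.

Efficient allocation: Juno→Slot 1 ($95), Cove→Slot 3 ($107), Granite→Slot 4 ($149), Ridgeline→Slot 6 ($71), Quanta→Slot 7 ($148); total welfare W = $570.
Granite receives Slot 4 at value $149, so the others get W − 149 = $421.
Without Granite: best allocation of the remaining 4 bidders over all 5 slots is Juno→Slot 4 ($100), Cove→Slot 3 ($107), Ridgeline→Slot 6 ($71), Quanta→Slot 7 ($148), total $426.
VCG payment = (others' best without Granite) − (others' welfare with Granite) = 426 − 421 = $5.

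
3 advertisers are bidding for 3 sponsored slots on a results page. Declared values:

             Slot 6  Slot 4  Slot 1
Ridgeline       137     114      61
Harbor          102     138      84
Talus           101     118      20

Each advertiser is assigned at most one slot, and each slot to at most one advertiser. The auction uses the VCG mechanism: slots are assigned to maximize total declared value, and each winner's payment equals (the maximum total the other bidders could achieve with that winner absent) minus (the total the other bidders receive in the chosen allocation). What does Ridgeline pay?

Ridgeline pays $37.

Efficient allocation: Ridgeline→Slot 6 ($137), Harbor→Slot 1 ($84), Talus→Slot 4 ($118); total welfare W = $339.
Ridgeline receives Slot 6 at value $137, so the others get W − 137 = $202.
Without Ridgeline: best allocation of the remaining 2 bidders over all 3 slots is Harbor→Slot 4 ($138), Talus→Slot 6 ($101), total $239.
VCG payment = (others' best without Ridgeline) − (others' welfare with Ridgeline) = 239 − 202 = $37.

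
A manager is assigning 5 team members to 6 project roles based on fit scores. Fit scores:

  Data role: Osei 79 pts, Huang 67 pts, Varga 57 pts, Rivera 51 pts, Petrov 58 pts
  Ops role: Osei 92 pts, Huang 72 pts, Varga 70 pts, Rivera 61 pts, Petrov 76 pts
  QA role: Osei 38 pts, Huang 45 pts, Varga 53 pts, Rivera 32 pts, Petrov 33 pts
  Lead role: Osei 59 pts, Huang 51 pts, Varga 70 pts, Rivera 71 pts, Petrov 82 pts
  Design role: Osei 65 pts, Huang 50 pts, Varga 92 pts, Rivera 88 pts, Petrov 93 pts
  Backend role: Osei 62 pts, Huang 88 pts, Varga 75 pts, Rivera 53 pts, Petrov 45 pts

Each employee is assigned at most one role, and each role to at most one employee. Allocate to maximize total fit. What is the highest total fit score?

This is a one-to-one assignment (maximum-weight bipartite matching).
Optimal: Osei→Data role (79 pts), Huang→Backend role (88 pts), Varga→Ops role (70 pts), Rivera→Design role (88 pts), Petrov→Lead role (82 pts) — total 79+88+70+88+82 = 407 pts.
Max-entry greedy (repeatedly take the single best remaining cell) gives 401 pts, worse by 6.

Maximum total: 407 pts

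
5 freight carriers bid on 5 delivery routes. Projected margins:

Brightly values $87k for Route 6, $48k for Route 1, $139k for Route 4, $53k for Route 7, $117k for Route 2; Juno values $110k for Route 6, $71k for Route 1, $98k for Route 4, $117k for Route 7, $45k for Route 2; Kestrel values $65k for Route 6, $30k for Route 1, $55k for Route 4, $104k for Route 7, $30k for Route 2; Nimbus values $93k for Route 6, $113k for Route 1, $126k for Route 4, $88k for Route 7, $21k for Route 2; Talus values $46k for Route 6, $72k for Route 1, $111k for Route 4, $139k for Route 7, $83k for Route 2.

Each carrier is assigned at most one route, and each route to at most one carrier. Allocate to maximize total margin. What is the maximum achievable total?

Maximum total: $555k

Treat this as an assignment problem: match each carrier to one route.
Optimal: Brightly→Route 2 ($117k), Juno→Route 6 ($110k), Kestrel→Route 7 ($104k), Nimbus→Route 1 ($113k), Talus→Route 4 ($111k) — total 117+110+104+113+111 = $555k.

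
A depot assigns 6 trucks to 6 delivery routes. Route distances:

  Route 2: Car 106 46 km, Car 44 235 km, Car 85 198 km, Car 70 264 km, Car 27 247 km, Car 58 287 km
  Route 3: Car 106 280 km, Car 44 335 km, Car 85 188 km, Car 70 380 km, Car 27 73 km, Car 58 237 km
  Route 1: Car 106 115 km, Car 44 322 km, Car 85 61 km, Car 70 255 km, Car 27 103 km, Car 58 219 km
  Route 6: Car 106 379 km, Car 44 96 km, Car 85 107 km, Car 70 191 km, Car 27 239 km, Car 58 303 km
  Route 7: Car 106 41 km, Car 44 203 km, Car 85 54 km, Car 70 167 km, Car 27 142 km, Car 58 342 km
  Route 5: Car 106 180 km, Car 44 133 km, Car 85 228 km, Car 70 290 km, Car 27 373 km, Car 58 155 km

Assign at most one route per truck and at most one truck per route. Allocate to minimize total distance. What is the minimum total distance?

Minimum total: 598 km

Treat this as an assignment problem: match each truck to one route.
Optimal: Car 106→Route 2 (46 km), Car 44→Route 6 (96 km), Car 85→Route 1 (61 km), Car 70→Route 7 (167 km), Car 27→Route 3 (73 km), Car 58→Route 5 (155 km) — total 46+96+61+167+73+155 = 598 km.
Next-best assignment: Car 106→Route 2, Car 44→Route 6, Car 85→Route 7, Car 70→Route 1, Car 27→Route 3, Car 58→Route 5 = 679 km.
Swapping Car 27↔Car 58 (Car 27→Route 5 373 km, Car 58→Route 3 237 km) adds 382.
No other one-to-one assignment undercuts 598 km.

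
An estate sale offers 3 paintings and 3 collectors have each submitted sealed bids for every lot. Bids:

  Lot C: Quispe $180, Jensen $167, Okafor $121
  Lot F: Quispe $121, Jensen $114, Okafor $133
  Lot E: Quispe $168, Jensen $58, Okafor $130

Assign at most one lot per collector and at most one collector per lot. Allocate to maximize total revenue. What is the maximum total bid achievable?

Optimal: Quispe→Lot E ($168), Jensen→Lot C ($167), Okafor→Lot F ($133) — total 168+167+133 = $468.
Every other assignment is strictly worse.

Max total: $468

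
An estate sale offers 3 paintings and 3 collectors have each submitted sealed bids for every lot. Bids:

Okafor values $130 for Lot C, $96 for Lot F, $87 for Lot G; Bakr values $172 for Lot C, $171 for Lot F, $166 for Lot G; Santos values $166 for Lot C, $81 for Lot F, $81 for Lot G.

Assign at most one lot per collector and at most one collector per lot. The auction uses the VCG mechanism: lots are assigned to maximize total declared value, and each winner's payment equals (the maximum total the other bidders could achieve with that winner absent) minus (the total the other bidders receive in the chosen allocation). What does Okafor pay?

Efficient allocation: Okafor→Lot F ($96), Bakr→Lot G ($166), Santos→Lot C ($166); total welfare W = $428.
Okafor receives Lot F at value $96, so the others get W − 96 = $332.
Without Okafor: best allocation of the remaining 2 bidders over all 3 lots is Bakr→Lot F ($171), Santos→Lot C ($166), total $337.
VCG payment = (others' best without Okafor) − (others' welfare with Okafor) = 337 − 332 = $5.

Okafor pays $5.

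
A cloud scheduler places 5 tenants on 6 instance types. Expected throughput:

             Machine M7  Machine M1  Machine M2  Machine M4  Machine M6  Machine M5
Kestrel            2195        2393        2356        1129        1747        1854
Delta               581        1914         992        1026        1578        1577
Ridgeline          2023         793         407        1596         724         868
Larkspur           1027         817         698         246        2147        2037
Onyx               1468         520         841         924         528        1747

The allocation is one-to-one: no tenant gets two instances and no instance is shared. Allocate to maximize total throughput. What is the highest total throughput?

Optimal: Kestrel→Machine M2 (2356 ops/s), Delta→Machine M1 (1914 ops/s), Ridgeline→Machine M7 (2023 ops/s), Larkspur→Machine M6 (2147 ops/s), Onyx→Machine M5 (1747 ops/s) — total 2356+1914+2023+2147+1747 = 10187 ops/s.
Next-best assignment: Kestrel→Machine M2, Delta→Machine M1, Ridgeline→Machine M4, Larkspur→Machine M6, Onyx→Machine M5 = 9760 ops/s.
Swapping Larkspur↔Delta (Larkspur→Machine M1 817 ops/s, Delta→Machine M6 1578 ops/s) loses 1666.

Maximum total: 10187 ops/s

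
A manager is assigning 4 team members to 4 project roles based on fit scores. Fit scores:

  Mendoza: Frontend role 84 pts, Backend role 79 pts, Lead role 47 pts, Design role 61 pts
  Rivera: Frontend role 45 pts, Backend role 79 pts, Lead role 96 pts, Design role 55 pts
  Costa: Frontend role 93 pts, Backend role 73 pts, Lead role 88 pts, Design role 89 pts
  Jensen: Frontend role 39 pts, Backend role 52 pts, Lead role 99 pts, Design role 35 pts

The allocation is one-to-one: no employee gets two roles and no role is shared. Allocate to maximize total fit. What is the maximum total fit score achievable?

Optimal: Mendoza→Frontend role (84 pts), Rivera→Backend role (79 pts), Costa→Design role (89 pts), Jensen→Lead role (99 pts) — total 84+79+89+99 = 351 pts.
Swapping Jensen↔Costa (Jensen→Design role 35 pts, Costa→Lead role 88 pts) loses 65.
Every other assignment is strictly worse.

Max total: 351 pts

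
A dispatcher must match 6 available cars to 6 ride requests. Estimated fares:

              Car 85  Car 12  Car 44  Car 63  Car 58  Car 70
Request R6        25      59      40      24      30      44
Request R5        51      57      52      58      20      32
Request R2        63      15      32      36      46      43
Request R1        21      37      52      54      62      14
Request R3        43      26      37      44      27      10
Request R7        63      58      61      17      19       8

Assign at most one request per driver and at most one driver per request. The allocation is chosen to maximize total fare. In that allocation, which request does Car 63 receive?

Car 63 receives Request R3.

This is the linear assignment problem.
Optimal: Car 85→Request R2 ($63), Car 12→Request R5 ($57), Car 44→Request R7 ($61), Car 63→Request R3 ($44), Car 58→Request R1 ($62), Car 70→Request R6 ($44) — total 63+57+61+44+62+44 = $331.
Next-best assignment: Car 85→Request R3, Car 12→Request R6, Car 44→Request R7, Car 63→Request R5, Car 58→Request R1, Car 70→Request R2 = $326.
Every other assignment is strictly worse.
Car 63's own top request is Request R5 ($58), but forcing Car 63→Request R5 and reassigning the rest optimally gives only $326 — worse by 5.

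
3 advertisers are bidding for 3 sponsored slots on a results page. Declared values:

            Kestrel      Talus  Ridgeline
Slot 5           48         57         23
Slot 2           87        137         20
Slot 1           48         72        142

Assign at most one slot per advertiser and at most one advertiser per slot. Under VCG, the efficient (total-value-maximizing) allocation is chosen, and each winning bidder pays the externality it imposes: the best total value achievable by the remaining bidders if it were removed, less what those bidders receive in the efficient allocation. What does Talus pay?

Talus pays $39.

Efficient allocation: Kestrel→Slot 5 ($48), Talus→Slot 2 ($137), Ridgeline→Slot 1 ($142); total welfare W = $327.
Talus receives Slot 2 at value $137, so the others get W − 137 = $190.
Without Talus: best allocation of the remaining 2 bidders over all 3 slots is Kestrel→Slot 2 ($87), Ridgeline→Slot 1 ($142), total $229.
VCG payment = (others' best without Talus) − (others' welfare with Talus) = 229 − 190 = $39.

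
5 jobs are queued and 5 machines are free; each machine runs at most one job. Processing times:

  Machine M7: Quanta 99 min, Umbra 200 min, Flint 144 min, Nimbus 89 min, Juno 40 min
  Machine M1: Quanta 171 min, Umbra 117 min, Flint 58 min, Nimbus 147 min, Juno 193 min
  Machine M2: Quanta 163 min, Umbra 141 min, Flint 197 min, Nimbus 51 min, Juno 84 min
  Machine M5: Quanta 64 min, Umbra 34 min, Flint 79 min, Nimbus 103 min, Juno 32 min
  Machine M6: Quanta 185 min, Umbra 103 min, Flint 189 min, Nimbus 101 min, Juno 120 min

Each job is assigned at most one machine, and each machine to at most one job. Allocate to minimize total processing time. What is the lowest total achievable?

Optimal: Quanta→Machine M5 (64 min), Umbra→Machine M6 (103 min), Flint→Machine M1 (58 min), Nimbus→Machine M2 (51 min), Juno→Machine M7 (40 min) — total 64+103+58+51+40 = 316 min.
Next-best assignment: Quanta→Machine M7, Umbra→Machine M6, Flint→Machine M1, Nimbus→Machine M2, Juno→Machine M5 = 343 min.
No other one-to-one assignment undercuts 316 min.

Min total: 316 min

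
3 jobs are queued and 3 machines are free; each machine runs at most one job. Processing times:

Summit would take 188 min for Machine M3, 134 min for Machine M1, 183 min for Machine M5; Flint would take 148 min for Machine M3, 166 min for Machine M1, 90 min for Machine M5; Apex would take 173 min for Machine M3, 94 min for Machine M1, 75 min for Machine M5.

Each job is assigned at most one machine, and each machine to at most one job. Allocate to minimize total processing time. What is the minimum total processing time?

Treat this as an assignment problem: match each job to one machine.
Optimal: Summit→Machine M1 (134 min), Flint→Machine M3 (148 min), Apex→Machine M5 (75 min) — total 134+148+75 = 357 min.
Row-greedy (each job in turn takes its cheapest remaining machine) gives 397 min, worse by 40.
Next-best assignment: Summit→Machine M3, Flint→Machine M5, Apex→Machine M1 = 372 min.
Checked against all permutations: 357 min is optimal.

Minimum total: 357 min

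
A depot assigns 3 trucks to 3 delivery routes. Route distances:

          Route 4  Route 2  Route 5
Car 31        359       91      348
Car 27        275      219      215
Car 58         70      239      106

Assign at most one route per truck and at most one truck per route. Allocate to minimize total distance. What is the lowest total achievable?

Minimum total: 376 km

Optimal: Car 31→Route 2 (91 km), Car 27→Route 5 (215 km), Car 58→Route 4 (70 km) — total 91+215+70 = 376 km.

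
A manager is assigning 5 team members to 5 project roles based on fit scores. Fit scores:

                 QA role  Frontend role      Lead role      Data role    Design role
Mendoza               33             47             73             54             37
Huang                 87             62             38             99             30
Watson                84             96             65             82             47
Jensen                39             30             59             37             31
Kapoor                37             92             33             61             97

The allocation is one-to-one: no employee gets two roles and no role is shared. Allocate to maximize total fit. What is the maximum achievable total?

Maximum total: 404 pts

Optimal: Mendoza→Lead role (73 pts), Huang→Data role (99 pts), Watson→Frontend role (96 pts), Jensen→QA role (39 pts), Kapoor→Design role (97 pts) — total 73+99+96+39+97 = 404 pts.
No other one-to-one assignment exceeds 404 pts.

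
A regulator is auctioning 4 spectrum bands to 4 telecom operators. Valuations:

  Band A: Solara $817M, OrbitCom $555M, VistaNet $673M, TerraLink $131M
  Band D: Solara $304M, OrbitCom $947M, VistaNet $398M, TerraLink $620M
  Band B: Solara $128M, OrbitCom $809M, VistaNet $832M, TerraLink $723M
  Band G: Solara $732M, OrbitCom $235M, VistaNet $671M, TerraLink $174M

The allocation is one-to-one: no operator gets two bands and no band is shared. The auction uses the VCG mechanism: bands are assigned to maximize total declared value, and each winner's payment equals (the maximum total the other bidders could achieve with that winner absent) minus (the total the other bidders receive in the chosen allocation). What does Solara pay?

Solara pays $2M.

Efficient allocation: Solara→Band A ($817M), OrbitCom→Band D ($947M), VistaNet→Band G ($671M), TerraLink→Band B ($723M); total welfare W = $3158M.
Solara receives Band A at value $817M, so the others get W − 817 = $2341M.
Without Solara: best allocation of the remaining 3 bidders over all 4 bands is OrbitCom→Band D ($947M), VistaNet→Band A ($673M), TerraLink→Band B ($723M), total $2343M.
VCG payment = (others' best without Solara) − (others' welfare with Solara) = 2343 − 2341 = $2M.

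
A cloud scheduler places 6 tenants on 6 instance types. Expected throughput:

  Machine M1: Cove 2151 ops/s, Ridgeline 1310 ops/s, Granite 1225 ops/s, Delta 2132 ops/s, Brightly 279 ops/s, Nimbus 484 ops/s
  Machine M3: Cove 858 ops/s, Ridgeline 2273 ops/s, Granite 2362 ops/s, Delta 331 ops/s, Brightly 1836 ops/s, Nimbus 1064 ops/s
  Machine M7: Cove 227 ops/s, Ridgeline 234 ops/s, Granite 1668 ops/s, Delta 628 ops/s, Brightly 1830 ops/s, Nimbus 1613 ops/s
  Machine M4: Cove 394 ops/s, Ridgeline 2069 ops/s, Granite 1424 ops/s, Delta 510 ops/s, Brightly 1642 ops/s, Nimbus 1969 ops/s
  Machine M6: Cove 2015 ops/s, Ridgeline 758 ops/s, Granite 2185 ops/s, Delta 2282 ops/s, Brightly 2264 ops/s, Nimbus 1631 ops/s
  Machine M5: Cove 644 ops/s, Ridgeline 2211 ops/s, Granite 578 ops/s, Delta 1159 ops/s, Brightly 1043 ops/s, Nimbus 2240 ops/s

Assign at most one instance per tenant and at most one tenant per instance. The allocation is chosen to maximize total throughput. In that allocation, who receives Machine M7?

Brightly receives Machine M7.

Optimal: Cove→Machine M1 (2151 ops/s), Ridgeline→Machine M4 (2069 ops/s), Granite→Machine M3 (2362 ops/s), Delta→Machine M6 (2282 ops/s), Brightly→Machine M7 (1830 ops/s), Nimbus→Machine M5 (2240 ops/s) — total 2151+2069+2362+2282+1830+2240 = 12934 ops/s.
Row-greedy (each tenant in turn takes its best remaining instance) gives 11567 ops/s, worse by 1367.
Swapping Granite↔Nimbus (Granite→Machine M5 578 ops/s, Nimbus→Machine M3 1064 ops/s) loses 2960.
Brightly's own top instance is Machine M6 (2264 ops/s), but forcing Brightly→Machine M6 and reassigning the rest optimally gives only 11714 ops/s — worse by 1220.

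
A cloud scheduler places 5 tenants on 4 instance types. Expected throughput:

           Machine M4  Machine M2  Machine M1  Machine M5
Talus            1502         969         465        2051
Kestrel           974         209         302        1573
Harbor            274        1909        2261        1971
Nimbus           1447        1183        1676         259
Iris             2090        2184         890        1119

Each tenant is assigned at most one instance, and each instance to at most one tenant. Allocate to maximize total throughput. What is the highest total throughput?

Optimal: Nimbus→Machine M4 (1447 ops/s), Iris→Machine M2 (2184 ops/s), Harbor→Machine M1 (2261 ops/s), Talus→Machine M5 (2051 ops/s) — total 1447+2184+2261+2051 = 7943 ops/s.
Row-greedy (each tenant in turn takes its best remaining instance) gives 6469 ops/s, worse by 1474.
Next-best assignment: Iris→Machine M4, Harbor→Machine M2, Nimbus→Machine M1, Talus→Machine M5 = 7726 ops/s.

Maximum total: 7943 ops/s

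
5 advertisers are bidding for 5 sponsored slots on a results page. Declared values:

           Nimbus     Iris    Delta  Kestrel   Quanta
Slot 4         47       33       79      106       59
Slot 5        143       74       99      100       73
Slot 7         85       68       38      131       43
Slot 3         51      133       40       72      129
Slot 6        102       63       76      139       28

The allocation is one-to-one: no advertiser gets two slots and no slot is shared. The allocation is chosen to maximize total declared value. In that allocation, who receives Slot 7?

Iris receives Slot 7.

Optimal: Nimbus→Slot 5 ($143), Iris→Slot 7 ($68), Delta→Slot 4 ($79), Kestrel→Slot 6 ($139), Quanta→Slot 3 ($129) — total 143+68+79+139+129 = $558.
Iris's own top slot is Slot 3 ($133), but forcing Iris→Slot 3 and reassigning the rest optimally gives only $542 — worse by 16.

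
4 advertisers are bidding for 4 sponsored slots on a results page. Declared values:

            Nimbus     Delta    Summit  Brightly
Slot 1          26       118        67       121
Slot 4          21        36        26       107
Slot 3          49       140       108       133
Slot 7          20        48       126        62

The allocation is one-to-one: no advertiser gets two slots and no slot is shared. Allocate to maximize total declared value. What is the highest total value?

Max total: $408

Optimal: Nimbus→Slot 4 ($21), Delta→Slot 3 ($140), Summit→Slot 7 ($126), Brightly→Slot 1 ($121) — total 21+140+126+121 = $408.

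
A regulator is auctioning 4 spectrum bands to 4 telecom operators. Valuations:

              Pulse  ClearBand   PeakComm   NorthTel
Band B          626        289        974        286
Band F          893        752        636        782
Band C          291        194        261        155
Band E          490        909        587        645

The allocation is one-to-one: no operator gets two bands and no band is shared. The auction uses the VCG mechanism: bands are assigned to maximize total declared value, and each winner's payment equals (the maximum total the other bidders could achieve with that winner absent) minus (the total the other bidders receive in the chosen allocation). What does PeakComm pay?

Efficient allocation: Pulse→Band C ($291M), ClearBand→Band E ($909M), PeakComm→Band B ($974M), NorthTel→Band F ($782M); total welfare W = $2956M.
PeakComm receives Band B at value $974M, so the others get W − 974 = $1982M.
Without PeakComm: best allocation of the remaining 3 bidders over all 4 bands is Pulse→Band B ($626M), ClearBand→Band E ($909M), NorthTel→Band F ($782M), total $2317M.
VCG payment = (others' best without PeakComm) − (others' welfare with PeakComm) = 2317 − 1982 = $335M.

PeakComm pays $335M.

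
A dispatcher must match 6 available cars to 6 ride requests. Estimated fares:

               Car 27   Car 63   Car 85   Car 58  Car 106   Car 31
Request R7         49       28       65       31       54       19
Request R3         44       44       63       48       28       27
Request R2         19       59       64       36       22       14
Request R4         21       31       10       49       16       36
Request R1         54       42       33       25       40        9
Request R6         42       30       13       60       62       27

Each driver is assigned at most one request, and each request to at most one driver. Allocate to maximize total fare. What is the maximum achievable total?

Optimal: Car 27→Request R1 ($54), Car 63→Request R2 ($59), Car 85→Request R3 ($63), Car 58→Request R6 ($60), Car 106→Request R7 ($54), Car 31→Request R4 ($36) — total 54+59+63+60+54+36 = $326.
Row-greedy (each driver in turn takes its best remaining request) gives $302, worse by 24.
Checked against all permutations: $326 is optimal.

Maximum total: $326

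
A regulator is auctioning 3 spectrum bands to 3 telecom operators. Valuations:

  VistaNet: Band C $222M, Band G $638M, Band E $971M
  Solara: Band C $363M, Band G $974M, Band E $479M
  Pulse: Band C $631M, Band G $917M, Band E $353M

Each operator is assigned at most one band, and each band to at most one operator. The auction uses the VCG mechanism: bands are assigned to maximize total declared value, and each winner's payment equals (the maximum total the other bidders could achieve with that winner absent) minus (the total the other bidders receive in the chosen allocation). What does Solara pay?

Solara pays $286M.

Efficient allocation: VistaNet→Band E ($971M), Solara→Band G ($974M), Pulse→Band C ($631M); total welfare W = $2576M.
Solara receives Band G at value $974M, so the others get W − 974 = $1602M.
Without Solara: best allocation of the remaining 2 bidders over all 3 bands is VistaNet→Band E ($971M), Pulse→Band G ($917M), total $1888M.
VCG payment = (others' best without Solara) − (others' welfare with Solara) = 1888 − 1602 = $286M.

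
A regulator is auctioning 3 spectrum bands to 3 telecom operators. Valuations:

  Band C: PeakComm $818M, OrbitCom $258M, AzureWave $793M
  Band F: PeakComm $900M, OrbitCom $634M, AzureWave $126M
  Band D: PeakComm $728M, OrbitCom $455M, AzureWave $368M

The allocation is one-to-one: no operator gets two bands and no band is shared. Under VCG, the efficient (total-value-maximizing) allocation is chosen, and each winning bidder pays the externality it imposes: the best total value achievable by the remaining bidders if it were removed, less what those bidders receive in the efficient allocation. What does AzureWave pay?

AzureWave pays $90M.

Efficient allocation: PeakComm→Band D ($728M), OrbitCom→Band F ($634M), AzureWave→Band C ($793M); total welfare W = $2155M.
AzureWave receives Band C at value $793M, so the others get W − 793 = $1362M.
Without AzureWave: best allocation of the remaining 2 bidders over all 3 bands is PeakComm→Band C ($818M), OrbitCom→Band F ($634M), total $1452M.
VCG payment = (others' best without AzureWave) − (others' welfare with AzureWave) = 1452 − 1362 = $90M.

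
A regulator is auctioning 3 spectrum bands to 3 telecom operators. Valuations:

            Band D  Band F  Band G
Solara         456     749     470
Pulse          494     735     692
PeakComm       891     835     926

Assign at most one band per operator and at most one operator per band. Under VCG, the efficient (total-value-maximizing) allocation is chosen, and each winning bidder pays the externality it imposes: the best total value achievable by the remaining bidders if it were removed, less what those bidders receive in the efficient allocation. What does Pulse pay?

Efficient allocation: Solara→Band F ($749M), Pulse→Band G ($692M), PeakComm→Band D ($891M); total welfare W = $2332M.
Pulse receives Band G at value $692M, so the others get W − 692 = $1640M.
Without Pulse: best allocation of the remaining 2 bidders over all 3 bands is Solara→Band F ($749M), PeakComm→Band G ($926M), total $1675M.
VCG payment = (others' best without Pulse) − (others' welfare with Pulse) = 1675 − 1640 = $35M.

Pulse pays $35M.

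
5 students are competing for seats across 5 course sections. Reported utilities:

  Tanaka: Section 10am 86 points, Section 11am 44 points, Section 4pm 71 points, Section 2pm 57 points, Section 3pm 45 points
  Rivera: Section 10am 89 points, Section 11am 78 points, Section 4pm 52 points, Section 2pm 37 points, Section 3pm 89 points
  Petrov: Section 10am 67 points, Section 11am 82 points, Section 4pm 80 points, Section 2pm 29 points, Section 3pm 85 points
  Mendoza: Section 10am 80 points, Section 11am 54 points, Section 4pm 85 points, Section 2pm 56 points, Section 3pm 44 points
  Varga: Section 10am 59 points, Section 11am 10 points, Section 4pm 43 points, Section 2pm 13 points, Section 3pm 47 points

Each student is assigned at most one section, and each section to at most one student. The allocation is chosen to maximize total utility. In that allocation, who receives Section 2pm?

Optimal: Tanaka→Section 2pm (57 points), Rivera→Section 3pm (89 points), Petrov→Section 11am (82 points), Mendoza→Section 4pm (85 points), Varga→Section 10am (59 points) — total 57+89+82+85+59 = 372 points.
Max-entry greedy (repeatedly take the single best remaining cell) gives 326 points, worse by 46.
Next-best assignment: Tanaka→Section 2pm, Rivera→Section 11am, Petrov→Section 3pm, Mendoza→Section 4pm, Varga→Section 10am = 364 points.
Every other assignment is strictly worse.
Tanaka's own top section is Section 10am (86 points), but forcing Tanaka→Section 10am and reassigning the rest optimally gives only 356 points — worse by 16.

Tanaka receives Section 2pm.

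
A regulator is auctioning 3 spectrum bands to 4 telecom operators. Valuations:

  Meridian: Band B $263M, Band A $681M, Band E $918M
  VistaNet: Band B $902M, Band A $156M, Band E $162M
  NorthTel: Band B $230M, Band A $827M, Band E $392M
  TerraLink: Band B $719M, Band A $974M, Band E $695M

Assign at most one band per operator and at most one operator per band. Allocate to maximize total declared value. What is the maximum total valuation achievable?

Optimal: VistaNet→Band B ($902M), TerraLink→Band A ($974M), Meridian→Band E ($918M) — total 902+974+918 = $2794M.
Next-best assignment: VistaNet→Band B, NorthTel→Band A, Meridian→Band E = $2647M.
Checked against all permutations: $2794M is optimal.

Max total: $2794M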